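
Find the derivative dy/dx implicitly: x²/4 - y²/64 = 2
Apply d/dx to both sides, remembering that y depends on x. Each occurrence of y therefore brings in a y' = dy/dx via the chain rule.

With F(x, y) equal to the left-hand side minus the right, differentiate F term by term:
  d/dx[x^2/4] = x/2
  d/dx[-y^2/64] = -y·y'/32
  d/dx[-2] = 0
Adding these up, d/dx[F] = 0 becomes
  (x/2) + (-y/32)·y' = 0,
so isolating y',
  dy/dx = -(x/2)/(-y/32) = 16x/y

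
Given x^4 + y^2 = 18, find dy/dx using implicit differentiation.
Differentiate both sides with respect to x, treating y as y(x). By the chain rule, any term containing y contributes a factor of y' = dy/dx when we differentiate it.

Move every term to one side and write the relation as F(x, y) = 0. Term by term,
  d/dx[x^4] = 4x^3
  d/dx[y^2] = 2y·y'
  d/dx[-18] = 0

The pieces without y' make up ∂F/∂x and the coefficient of y' is ∂F/∂y:
  ∂F/∂x = 4x^3,
  ∂F/∂y = 2y.

Since d/dx[F] = ∂F/∂x + (∂F/∂y)·y' = 0, solve for y':
  (∂F/∂y)·y' = -∂F/∂x
  dy/dx = -(∂F/∂x)/(∂F/∂y) = -(4x^3)/(2y) = -2x^3/y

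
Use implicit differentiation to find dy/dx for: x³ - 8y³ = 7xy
Differentiate both sides with respect to x, treating y as y(x). By the chain rule, any term containing y contributes a factor of y' = dy/dx when we differentiate it.

Move every term to one side and write the relation as F(x, y) = 0. Term by term,
  d/dx[x^3] = 3x^2
  d/dx[-7xy] = -7x·y' - 7y
  d/dx[-8y^3] = -24y^2·y'

The pieces without y' make up ∂F/∂x and the coefficient of y' is ∂F/∂y:
  ∂F/∂x = 3x^2 - 7y,
  ∂F/∂y = -7x - 24y^2.

Since d/dx[F] = ∂F/∂x + (∂F/∂y)·y' = 0, solve for y':
  (∂F/∂y)·y' = -∂F/∂x
  dy/dx = -(∂F/∂x)/(∂F/∂y) = -(3x^2 - 7y)/(-7x - 24y^2) = (3x^2 - 7y)/(7x + 24y^2)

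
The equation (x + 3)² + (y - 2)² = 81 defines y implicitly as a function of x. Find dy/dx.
Apply d/dx to both sides, remembering that y depends on x. Each occurrence of y therefore brings in a y' = dy/dx via the chain rule.

With F(x, y) equal to the left-hand side minus the right, differentiate F term by term:
  d/dx[(x + 3)^2] = 2x + 6
  d/dx[(y - 2)^2] = 2·y'(y - 2)
  d/dx[-81] = 0
Adding these up, d/dx[F] = 0 becomes
  (2x + 6) + (2y - 4)·y' = 0,
so isolating y',
  dy/dx = -(2x + 6)/(2y - 4) = (-x - 3)/(y - 2)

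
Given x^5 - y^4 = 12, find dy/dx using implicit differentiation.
Take d/dx of both sides. Since y is implicitly a function of x, the chain rule attaches a y' = dy/dx factor whenever we differentiate through y.

Set F(x, y) = (left side) − (right side), so the curve is F = 0. Differentiating each term of F:
  d/dx[x^5] = 5x^4
  d/dx[-y^4] = -4y^3·y'
  d/dx[-12] = 0

Collecting, the y'-free part is the partial derivative in x and the y' coefficient is the partial derivative in y:
  ∂F/∂x = 5x^4
  ∂F/∂y = -4y^3

so d/dx[F(x, y(x))] = ∂F/∂x + (∂F/∂y)·y' = 0. Rearranging,
  dy/dx = -(∂F/∂x)/(∂F/∂y) = -(5x^4)/(-4y^3) = 5x^4/(4y^3)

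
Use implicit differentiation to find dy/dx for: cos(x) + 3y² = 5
Differentiate the relation implicitly: treat y = y(x) and apply the chain rule, so every y-derivative picks up a y' = dy/dx factor.

With everything moved to the left-hand side, differentiate term by term:
  d/dx[3y^2] = 6y·y'
  d/dx[cos(x)] = -sin(x)
  d/dx[-5] = 0

Separating the contributions that come from x directly and those that come through y:
  without y':      -sin(x)
  multiplying y':  6y

so (-sin(x)) + (6y)·y' = 0, and therefore
  dy/dx = -(-sin(x))/(6y) = sin(x)/(6y)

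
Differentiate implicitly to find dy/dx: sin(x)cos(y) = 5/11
Take d/dx of both sides. Since y is implicitly a function of x, the chain rule attaches a y' = dy/dx factor whenever we differentiate through y.

Set F(x, y) = (left side) − (right side), so the curve is F = 0. Differentiating each term of F:
  d/dx[sin(x)·cos(y)] = -y'·sin(x)·sin(y) + cos(x)·cos(y)
  d/dx[-5/11] = 0

Collecting, the y'-free part is the partial derivative in x and the y' coefficient is the partial derivative in y:
  ∂F/∂x = cos(x)·cos(y)
  ∂F/∂y = -sin(x)·sin(y)

so d/dx[F(x, y(x))] = ∂F/∂x + (∂F/∂y)·y' = 0. Rearranging,
  dy/dx = -(∂F/∂x)/(∂F/∂y) = -(cos(x)·cos(y))/(-sin(x)·sin(y)) = 1/(tan(x)·tan(y))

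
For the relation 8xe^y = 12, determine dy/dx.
Differentiate the relation implicitly: treat y = y(x) and apply the chain rule, so every y-derivative picks up a y' = dy/dx factor.

With everything moved to the left-hand side, differentiate term by term:
  d/dx[8x·e^(y)] = 8x·y'·e^(y) + 8e^(y)
  d/dx[-12] = 0

Separating the contributions that come from x directly and those that come through y:
  without y':      8e^(y)
  multiplying y':  8x·e^(y)

so (8e^(y)) + (8x·e^(y))·y' = 0, and therefore
  dy/dx = -(8e^(y))/(8x·e^(y)) = -1/x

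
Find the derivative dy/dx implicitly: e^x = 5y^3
Differentiate the relation implicitly: treat y = y(x) and apply the chain rule, so every y-derivative picks up a y' = dy/dx factor.

With everything moved to the left-hand side, differentiate term by term:
  d/dx[-5y^3] = -15y^2·y'
  d/dx[e^(x)] = e^(x)

Separating the contributions that come from x directly and those that come through y:
  without y':      e^(x)
  multiplying y':  -15y^2

so (e^(x)) + (-15y^2)·y' = 0, and therefore
  dy/dx = -(e^(x))/(-15y^2) = e^(x)/(15y^2)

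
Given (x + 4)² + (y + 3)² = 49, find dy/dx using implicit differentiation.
Differentiate the relation implicitly: treat y = y(x) and apply the chain rule, so every y-derivative picks up a y' = dy/dx factor.

With everything moved to the left-hand side, differentiate term by term:
  d/dx[(x + 4)^2] = 2x + 8
  d/dx[(y + 3)^2] = 2·y'(y + 3)
  d/dx[-49] = 0

Separating the contributions that come from x directly and those that come through y:
  without y':      2x + 8
  multiplying y':  2y + 6

so (2x + 8) + (2y + 6)·y' = 0, and therefore
  dy/dx = -(2x + 8)/(2y + 6) = (-x - 4)/(y + 3)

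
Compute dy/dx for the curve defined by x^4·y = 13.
Apply d/dx to both sides, remembering that y depends on x. Each occurrence of y therefore brings in a y' = dy/dx via the chain rule.

With F(x, y) equal to the left-hand side minus the right, differentiate F term by term:
  d/dx[x^4y] = x^4·y' + 4x^3y
  d/dx[-13] = 0
Adding these up, d/dx[F] = 0 becomes
  (4x^3y) + (x^4)·y' = 0,
so isolating y',
  dy/dx = -(4x^3y)/(x^4) = -4y/x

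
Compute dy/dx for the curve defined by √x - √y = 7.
Apply d/dx to both sides, remembering that y depends on x. Each occurrence of y therefore brings in a y' = dy/dx via the chain rule.

With F(x, y) equal to the left-hand side minus the right, differentiate F term by term:
  d/dx[√(x)] = 1/(2√(x))
  d/dx[-√(y)] = -y'/(2√(y))
  d/dx[-7] = 0
Adding these up, d/dx[F] = 0 becomes
  (1/(2√(x))) + (-1/(2√(y)))·y' = 0,
so isolating y',
  dy/dx = -(1/(2√(x)))/(-1/(2√(y))) = √(y)/√(x)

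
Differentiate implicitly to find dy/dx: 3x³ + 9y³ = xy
Apply d/dx to both sides, remembering that y depends on x. Each occurrence of y therefore brings in a y' = dy/dx via the chain rule.

With F(x, y) equal to the left-hand side minus the right, differentiate F term by term:
  d/dx[3x^3] = 9x^2
  d/dx[-xy] = -x·y' - y
  d/dx[9y^3] = 27y^2·y'
Adding these up, d/dx[F] = 0 becomes
  (9x^2 - y) + (-x + 27y^2)·y' = 0,
so isolating y',
  dy/dx = -(9x^2 - y)/(-x + 27y^2) = (9x^2 - y)/(x - 27y^2)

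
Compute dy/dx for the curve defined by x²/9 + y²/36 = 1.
Differentiate the relation implicitly: treat y = y(x) and apply the chain rule, so every y-derivative picks up a y' = dy/dx factor.

With everything moved to the left-hand side, differentiate term by term:
  d/dx[x^2/9] = 2x/9
  d/dx[y^2/36] = y·y'/18
  d/dx[-1] = 0

Separating the contributions that come from x directly and those that come through y:
  without y':      2x/9
  multiplying y':  y/18

so (2x/9) + (y/18)·y' = 0, and therefore
  dy/dx = -(2x/9)/(y/18) = -4x/y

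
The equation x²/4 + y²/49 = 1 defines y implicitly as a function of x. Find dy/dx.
Differentiate the relation implicitly: treat y = y(x) and apply the chain rule, so every y-derivative picks up a y' = dy/dx factor.

With everything moved to the left-hand side, differentiate term by term:
  d/dx[x^2/4] = x/2
  d/dx[y^2/49] = 2y·y'/49
  d/dx[-1] = 0

Separating the contributions that come from x directly and those that come through y:
  without y':      x/2
  multiplying y':  2y/49

so (x/2) + (2y/49)·y' = 0, and therefore
  dy/dx = -(x/2)/(2y/49) = -49x/(4y)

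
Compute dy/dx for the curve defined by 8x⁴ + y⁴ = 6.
Apply d/dx to both sides, remembering that y depends on x. Each occurrence of y therefore brings in a y' = dy/dx via the chain rule.

With F(x, y) equal to the left-hand side minus the right, differentiate F term by term:
  d/dx[8x^4] = 32x^3
  d/dx[y^4] = 4y^3·y'
  d/dx[-6] = 0
Adding these up, d/dx[F] = 0 becomes
  (32x^3) + (4y^3)·y' = 0,
so isolating y',
  dy/dx = -(32x^3)/(4y^3) = -8x^3/y^3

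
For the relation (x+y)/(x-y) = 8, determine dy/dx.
Differentiate both sides with respect to x, treating y as y(x). By the chain rule, any term containing y contributes a factor of y' = dy/dx when we differentiate it.

Move every term to one side and write the relation as F(x, y) = 0. Term by term,
  d/dx[(x + y)/(x - y)] = (y' + 1)/(x - y) + (x + y)(y' - 1)/(x - y)^2
  d/dx[-8] = 0

The pieces without y' make up ∂F/∂x and the coefficient of y' is ∂F/∂y:
  ∂F/∂x = 1/(x - y) - (x + y)/(x - y)^2,
  ∂F/∂y = 1/(x - y) + (x + y)/(x - y)^2.

Since d/dx[F] = ∂F/∂x + (∂F/∂y)·y' = 0, solve for y':
  (∂F/∂y)·y' = -∂F/∂x
  dy/dx = -(∂F/∂x)/(∂F/∂y) = -(1/(x - y) - (x + y)/(x - y)^2)/(1/(x - y) + (x + y)/(x - y)^2)
        = -(-2y/(x - y)^2)/(2x/(x - y)^2) = y/x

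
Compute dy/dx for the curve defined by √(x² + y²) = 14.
Take d/dx of both sides. Since y is implicitly a function of x, the chain rule attaches a y' = dy/dx factor whenever we differentiate through y.

Set F(x, y) = (left side) − (right side), so the curve is F = 0. Differentiating each term of F:
  d/dx[√(x^2 + y^2)] = (x + y·y')/√(x^2 + y^2)
  d/dx[-14] = 0

Collecting, the y'-free part is the partial derivative in x and the y' coefficient is the partial derivative in y:
  ∂F/∂x = x/√(x^2 + y^2)
  ∂F/∂y = y/√(x^2 + y^2)

so d/dx[F(x, y(x))] = ∂F/∂x + (∂F/∂y)·y' = 0. Rearranging,
  dy/dx = -(∂F/∂x)/(∂F/∂y) = -(x/√(x^2 + y^2))/(y/√(x^2 + y^2)) = -x/y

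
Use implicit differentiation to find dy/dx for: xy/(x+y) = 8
Differentiate the relation implicitly: treat y = y(x) and apply the chain rule, so every y-derivative picks up a y' = dy/dx factor.

With everything moved to the left-hand side, differentiate term by term:
  d/dx[xy/(x + y)] = xy(-y' - 1)/(x + y)^2 + x·y'/(x + y) + y/(x + y)
  d/dx[-8] = 0

Separating the contributions that come from x directly and those that come through y:
  without y':      -xy/(x + y)^2 + y/(x + y)
  multiplying y':  -xy/(x + y)^2 + x/(x + y)

so (-xy/(x + y)^2 + y/(x + y)) + (-xy/(x + y)^2 + x/(x + y))·y' = 0, and therefore
  dy/dx = -(-xy/(x + y)^2 + y/(x + y))/(-xy/(x + y)^2 + x/(x + y))
        = -(y^2/(x + y)^2)/(x^2/(x + y)^2) = -y^2/x^2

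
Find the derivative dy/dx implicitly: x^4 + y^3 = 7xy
Differentiate both sides with respect to x, treating y as y(x). By the chain rule, any term containing y contributes a factor of y' = dy/dx when we differentiate it.

Move every term to one side and write the relation as F(x, y) = 0. Term by term,
  d/dx[x^4] = 4x^3
  d/dx[-7xy] = -7x·y' - 7y
  d/dx[y^3] = 3y^2·y'

The pieces without y' make up ∂F/∂x and the coefficient of y' is ∂F/∂y:
  ∂F/∂x = 4x^3 - 7y,
  ∂F/∂y = -7x + 3y^2.

Since d/dx[F] = ∂F/∂x + (∂F/∂y)·y' = 0, solve for y':
  (∂F/∂y)·y' = -∂F/∂x
  dy/dx = -(∂F/∂x)/(∂F/∂y) = -(4x^3 - 7y)/(-7x + 3y^2) = (4x^3 - 7y)/(7x - 3y^2)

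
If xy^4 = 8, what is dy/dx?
Take d/dx of both sides. Since y is implicitly a function of x, the chain rule attaches a y' = dy/dx factor whenever we differentiate through y.

Set F(x, y) = (left side) − (right side), so the curve is F = 0. Differentiating each term of F:
  d/dx[xy^4] = 4xy^3·y' + y^4
  d/dx[-8] = 0

Collecting, the y'-free part is the partial derivative in x and the y' coefficient is the partial derivative in y:
  ∂F/∂x = y^4
  ∂F/∂y = 4xy^3

so d/dx[F(x, y(x))] = ∂F/∂x + (∂F/∂y)·y' = 0. Rearranging,
  dy/dx = -(∂F/∂x)/(∂F/∂y) = -(y^4)/(4xy^3) = -y/(4x)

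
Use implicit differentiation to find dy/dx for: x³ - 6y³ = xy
Differentiate the relation implicitly: treat y = y(x) and apply the chain rule, so every y-derivative picks up a y' = dy/dx factor.

With everything moved to the left-hand side, differentiate term by term:
  d/dx[x^3] = 3x^2
  d/dx[-xy] = -x·y' - y
  d/dx[-6y^3] = -18y^2·y'

Separating the contributions that come from x directly and those that come through y:
  without y':      3x^2 - y
  multiplying y':  -x - 18y^2

so (3x^2 - y) + (-x - 18y^2)·y' = 0, and therefore
  dy/dx = -(3x^2 - y)/(-x - 18y^2) = (3x^2 - y)/(x + 18y^2)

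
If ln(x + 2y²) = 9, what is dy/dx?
Take d/dx of both sides. Since y is implicitly a function of x, the chain rule attaches a y' = dy/dx factor whenever we differentiate through y.

Set F(x, y) = (left side) − (right side), so the curve is F = 0. Differentiating each term of F:
  d/dx[ln(x + 2y^2)] = (4y·y' + 1)/(x + 2y^2)
  d/dx[-9] = 0

Collecting, the y'-free part is the partial derivative in x and the y' coefficient is the partial derivative in y:
  ∂F/∂x = 1/(x + 2y^2)
  ∂F/∂y = 4y/(x + 2y^2)

so d/dx[F(x, y(x))] = ∂F/∂x + (∂F/∂y)·y' = 0. Rearranging,
  dy/dx = -(∂F/∂x)/(∂F/∂y) = -(1/(x + 2y^2))/(4y/(x + 2y^2)) = -1/(4y)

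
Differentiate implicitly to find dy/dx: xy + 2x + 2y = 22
Take d/dx of both sides. Since y is implicitly a function of x, the chain rule attaches a y' = dy/dx factor whenever we differentiate through y.

Set F(x, y) = (left side) − (right side), so the curve is F = 0. Differentiating each term of F:
  d/dx[xy] = x·y' + y
  d/dx[2x] = 2
  d/dx[2y] = 2·y'
  d/dx[-22] = 0

Collecting, the y'-free part is the partial derivative in x and the y' coefficient is the partial derivative in y:
  ∂F/∂x = y + 2
  ∂F/∂y = x + 2

so d/dx[F(x, y(x))] = ∂F/∂x + (∂F/∂y)·y' = 0. Rearranging,
  dy/dx = -(∂F/∂x)/(∂F/∂y) = -(y + 2)/(x + 2) = (-y - 2)/(x + 2)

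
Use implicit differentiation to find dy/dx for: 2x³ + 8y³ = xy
Apply d/dx to both sides, remembering that y depends on x. Each occurrence of y therefore brings in a y' = dy/dx via the chain rule.

With F(x, y) equal to the left-hand side minus the right, differentiate F term by term:
  d/dx[2x^3] = 6x^2
  d/dx[-xy] = -x·y' - y
  d/dx[8y^3] = 24y^2·y'
Adding these up, d/dx[F] = 0 becomes
  (6x^2 - y) + (-x + 24y^2)·y' = 0,
so isolating y',
  dy/dx = -(6x^2 - y)/(-x + 24y^2) = (6x^2 - y)/(x - 24y^2)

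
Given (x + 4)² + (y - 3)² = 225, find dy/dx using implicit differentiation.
Differentiate both sides with respect to x, treating y as y(x). By the chain rule, any term containing y contributes a factor of y' = dy/dx when we differentiate it.

Move every term to one side and write the relation as F(x, y) = 0. Term by term,
  d/dx[(x + 4)^2] = 2x + 8
  d/dx[(y - 3)^2] = 2·y'(y - 3)
  d/dx[-225] = 0

The pieces without y' make up ∂F/∂x and the coefficient of y' is ∂F/∂y:
  ∂F/∂x = 2x + 8,
  ∂F/∂y = 2y - 6.

Since d/dx[F] = ∂F/∂x + (∂F/∂y)·y' = 0, solve for y':
  (∂F/∂y)·y' = -∂F/∂x
  dy/dx = -(∂F/∂x)/(∂F/∂y) = -(2x + 8)/(2y - 6) = (-x - 4)/(y - 3)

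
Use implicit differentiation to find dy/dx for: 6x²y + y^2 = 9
Apply d/dx to both sides, remembering that y depends on x. Each occurrence of y therefore brings in a y' = dy/dx via the chain rule.

With F(x, y) equal to the left-hand side minus the right, differentiate F term by term:
  d/dx[6x^2y] = 6x^2·y' + 12xy
  d/dx[y^2] = 2y·y'
  d/dx[-9] = 0
Adding these up, d/dx[F] = 0 becomes
  (12xy) + (6x^2 + 2y)·y' = 0,
so isolating y',
  dy/dx = -(12xy)/(6x^2 + 2y) = -6xy/(3x^2 + y)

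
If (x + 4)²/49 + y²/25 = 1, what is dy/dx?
Take d/dx of both sides. Since y is implicitly a function of x, the chain rule attaches a y' = dy/dx factor whenever we differentiate through y.

Set F(x, y) = (left side) − (right side), so the curve is F = 0. Differentiating each term of F:
  d/dx[y^2/25] = 2y·y'/25
  d/dx[(x + 4)^2/49] = 2x/49 + 8/49
  d/dx[-1] = 0

Collecting, the y'-free part is the partial derivative in x and the y' coefficient is the partial derivative in y:
  ∂F/∂x = 2x/49 + 8/49
  ∂F/∂y = 2y/25

so d/dx[F(x, y(x))] = ∂F/∂x + (∂F/∂y)·y' = 0. Rearranging,
  dy/dx = -(∂F/∂x)/(∂F/∂y) = -(2x/49 + 8/49)/(2y/25)
        = -(2(x + 4)/49)/(2y/25) = 25(-x - 4)/(49y)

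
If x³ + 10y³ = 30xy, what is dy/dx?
Differentiate both sides with respect to x, treating y as y(x). By the chain rule, any term containing y contributes a factor of y' = dy/dx when we differentiate it.

Move every term to one side and write the relation as F(x, y) = 0. Term by term,
  d/dx[x^3] = 3x^2
  d/dx[-30xy] = -30x·y' - 30y
  d/dx[10y^3] = 30y^2·y'

The pieces without y' make up ∂F/∂x and the coefficient of y' is ∂F/∂y:
  ∂F/∂x = 3x^2 - 30y,
  ∂F/∂y = -30x + 30y^2.

Since d/dx[F] = ∂F/∂x + (∂F/∂y)·y' = 0, solve for y':
  (∂F/∂y)·y' = -∂F/∂x
  dy/dx = -(∂F/∂x)/(∂F/∂y) = -(3x^2 - 30y)/(-30x + 30y^2) = (x^2/10 - y)/(x - y^2)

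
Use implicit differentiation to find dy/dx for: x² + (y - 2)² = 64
Apply d/dx to both sides, remembering that y depends on x. Each occurrence of y therefore brings in a y' = dy/dx via the chain rule.

With F(x, y) equal to the left-hand side minus the right, differentiate F term by term:
  d/dx[x^2] = 2x
  d/dx[(y - 2)^2] = 2·y'(y - 2)
  d/dx[-64] = 0
Adding these up, d/dx[F] = 0 becomes
  (2x) + (2y - 4)·y' = 0,
so isolating y',
  dy/dx = -(2x)/(2y - 4) = -x/(y - 2)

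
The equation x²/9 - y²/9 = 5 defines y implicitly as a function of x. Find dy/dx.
Apply d/dx to both sides, remembering that y depends on x. Each occurrence of y therefore brings in a y' = dy/dx via the chain rule.

With F(x, y) equal to the left-hand side minus the right, differentiate F term by term:
  d/dx[x^2/9] = 2x/9
  d/dx[-y^2/9] = -2y·y'/9
  d/dx[-5] = 0
Adding these up, d/dx[F] = 0 becomes
  (2x/9) + (-2y/9)·y' = 0,
so isolating y',
  dy/dx = -(2x/9)/(-2y/9) = x/y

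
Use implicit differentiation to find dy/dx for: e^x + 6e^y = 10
Differentiate the relation implicitly: treat y = y(x) and apply the chain rule, so every y-derivative picks up a y' = dy/dx factor.

With everything moved to the left-hand side, differentiate term by term:
  d/dx[e^(x)] = e^(x)
  d/dx[6e^(y)] = 6·y'·e^(y)
  d/dx[-10] = 0

Separating the contributions that come from x directly and those that come through y:
  without y':      e^(x)
  multiplying y':  6e^(y)

so (e^(x)) + (6e^(y))·y' = 0, and therefore
  dy/dx = -(e^(x))/(6e^(y)) = -e^(x - y)/6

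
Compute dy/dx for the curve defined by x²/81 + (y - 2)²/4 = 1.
Differentiate the relation implicitly: treat y = y(x) and apply the chain rule, so every y-derivative picks up a y' = dy/dx factor.

With everything moved to the left-hand side, differentiate term by term:
  d/dx[x^2/81] = 2x/81
  d/dx[(y - 2)^2/4] = y'(y - 2)/2
  d/dx[-1] = 0

Separating the contributions that come from x directly and those that come through y:
  without y':      2x/81
  multiplying y':  y/2 - 1

so (2x/81) + (y/2 - 1)·y' = 0, and therefore
  dy/dx = -(2x/81)/(y/2 - 1)
        = -(2x/81)/((y - 2)/2) = -4x/(81y - 162)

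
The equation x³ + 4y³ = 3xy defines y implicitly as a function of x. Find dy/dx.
Apply d/dx to both sides, remembering that y depends on x. Each occurrence of y therefore brings in a y' = dy/dx via the chain rule.

With F(x, y) equal to the left-hand side minus the right, differentiate F term by term:
  d/dx[x^3] = 3x^2
  d/dx[-3xy] = -3x·y' - 3y
  d/dx[4y^3] = 12y^2·y'
Adding these up, d/dx[F] = 0 becomes
  (3x^2 - 3y) + (-3x + 12y^2)·y' = 0,
so isolating y',
  dy/dx = -(3x^2 - 3y)/(-3x + 12y^2) = (x^2 - y)/(x - 4y^2)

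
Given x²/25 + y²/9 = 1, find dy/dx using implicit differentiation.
Differentiate the relation implicitly: treat y = y(x) and apply the chain rule, so every y-derivative picks up a y' = dy/dx factor.

With everything moved to the left-hand side, differentiate term by term:
  d/dx[x^2/25] = 2x/25
  d/dx[y^2/9] = 2y·y'/9
  d/dx[-1] = 0

Separating the contributions that come from x directly and those that come through y:
  without y':      2x/25
  multiplying y':  2y/9

so (2x/25) + (2y/9)·y' = 0, and therefore
  dy/dx = -(2x/25)/(2y/9) = -9x/(25y)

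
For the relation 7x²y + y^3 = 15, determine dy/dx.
Apply d/dx to both sides, remembering that y depends on x. Each occurrence of y therefore brings in a y' = dy/dx via the chain rule.

With F(x, y) equal to the left-hand side minus the right, differentiate F term by term:
  d/dx[7x^2y] = 7x^2·y' + 14xy
  d/dx[y^3] = 3y^2·y'
  d/dx[-15] = 0
Adding these up, d/dx[F] = 0 becomes
  (14xy) + (7x^2 + 3y^2)·y' = 0,
so isolating y',
  dy/dx = -(14xy)/(7x^2 + 3y^2) = -14xy/(7x^2 + 3y^2)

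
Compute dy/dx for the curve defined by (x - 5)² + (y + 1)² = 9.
Apply d/dx to both sides, remembering that y depends on x. Each occurrence of y therefore brings in a y' = dy/dx via the chain rule.

With F(x, y) equal to the left-hand side minus the right, differentiate F term by term:
  d/dx[(x - 5)^2] = 2x - 10
  d/dx[(y + 1)^2] = 2·y'(y + 1)
  d/dx[-9] = 0
Adding these up, d/dx[F] = 0 becomes
  (2x - 10) + (2y + 2)·y' = 0,
so isolating y',
  dy/dx = -(2x - 10)/(2y + 2) = (5 - x)/(y + 1)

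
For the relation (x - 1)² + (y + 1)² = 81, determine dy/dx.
Take d/dx of both sides. Since y is implicitly a function of x, the chain rule attaches a y' = dy/dx factor whenever we differentiate through y.

Set F(x, y) = (left side) − (right side), so the curve is F = 0. Differentiating each term of F:
  d/dx[(x - 1)^2] = 2x - 2
  d/dx[(y + 1)^2] = 2·y'(y + 1)
  d/dx[-81] = 0

Collecting, the y'-free part is the partial derivative in x and the y' coefficient is the partial derivative in y:
  ∂F/∂x = 2x - 2
  ∂F/∂y = 2y + 2

so d/dx[F(x, y(x))] = ∂F/∂x + (∂F/∂y)·y' = 0. Rearranging,
  dy/dx = -(∂F/∂x)/(∂F/∂y) = -(2x - 2)/(2y + 2) = (1 - x)/(y + 1)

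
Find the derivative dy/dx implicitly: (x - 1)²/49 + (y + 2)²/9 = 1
Apply d/dx to both sides, remembering that y depends on x. Each occurrence of y therefore brings in a y' = dy/dx via the chain rule.

With F(x, y) equal to the left-hand side minus the right, differentiate F term by term:
  d/dx[(x - 1)^2/49] = 2x/49 - 2/49
  d/dx[(y + 2)^2/9] = 2·y'(y + 2)/9
  d/dx[-1] = 0
Adding these up, d/dx[F] = 0 becomes
  (2x/49 - 2/49) + (2y/9 + 4/9)·y' = 0,
so isolating y',
  dy/dx = -(2x/49 - 2/49)/(2y/9 + 4/9)
        = -(2(x - 1)/49)/(2(y + 2)/9) = 9(1 - x)/(49(y + 2))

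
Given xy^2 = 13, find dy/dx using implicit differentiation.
Apply d/dx to both sides, remembering that y depends on x. Each occurrence of y therefore brings in a y' = dy/dx via the chain rule.

With F(x, y) equal to the left-hand side minus the right, differentiate F term by term:
  d/dx[xy^2] = 2xy·y' + y^2
  d/dx[-13] = 0
Adding these up, d/dx[F] = 0 becomes
  (y^2) + (2xy)·y' = 0,
so isolating y',
  dy/dx = -(y^2)/(2xy) = -y/(2x)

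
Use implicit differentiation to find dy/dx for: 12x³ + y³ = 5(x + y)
Take d/dx of both sides. Since y is implicitly a function of x, the chain rule attaches a y' = dy/dx factor whenever we differentiate through y.

Set F(x, y) = (left side) − (right side), so the curve is F = 0. Differentiating each term of F:
  d/dx[12x^3] = 36x^2
  d/dx[-5x] = -5
  d/dx[y^3] = 3y^2·y'
  d/dx[-5y] = -5·y'

Collecting, the y'-free part is the partial derivative in x and the y' coefficient is the partial derivative in y:
  ∂F/∂x = 36x^2 - 5
  ∂F/∂y = 3y^2 - 5

so d/dx[F(x, y(x))] = ∂F/∂x + (∂F/∂y)·y' = 0. Rearranging,
  dy/dx = -(∂F/∂x)/(∂F/∂y) = -(36x^2 - 5)/(3y^2 - 5) = (5 - 36x^2)/(3y^2 - 5)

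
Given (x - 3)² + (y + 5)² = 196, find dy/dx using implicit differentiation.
Take d/dx of both sides. Since y is implicitly a function of x, the chain rule attaches a y' = dy/dx factor whenever we differentiate through y.

Set F(x, y) = (left side) − (right side), so the curve is F = 0. Differentiating each term of F:
  d/dx[(x - 3)^2] = 2x - 6
  d/dx[(y + 5)^2] = 2·y'(y + 5)
  d/dx[-196] = 0

Collecting, the y'-free part is the partial derivative in x and the y' coefficient is the partial derivative in y:
  ∂F/∂x = 2x - 6
  ∂F/∂y = 2y + 10

so d/dx[F(x, y(x))] = ∂F/∂x + (∂F/∂y)·y' = 0. Rearranging,
  dy/dx = -(∂F/∂x)/(∂F/∂y) = -(2x - 6)/(2y + 10) = (3 - x)/(y + 5)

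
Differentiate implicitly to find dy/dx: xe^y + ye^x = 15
Differentiate the relation implicitly: treat y = y(x) and apply the chain rule, so every y-derivative picks up a y' = dy/dx factor.

With everything moved to the left-hand side, differentiate term by term:
  d/dx[x·e^(y)] = x·y'·e^(y) + e^(y)
  d/dx[y·e^(x)] = y·e^(x) + y'·e^(x)
  d/dx[-15] = 0

Separating the contributions that come from x directly and those that come through y:
  without y':      y·e^(x) + e^(y)
  multiplying y':  x·e^(y) + e^(x)

so (y·e^(x) + e^(y)) + (x·e^(y) + e^(x))·y' = 0, and therefore
  dy/dx = -(y·e^(x) + e^(y))/(x·e^(y) + e^(x)) = (-y·e^(x) - e^(y))/(x·e^(y) + e^(x))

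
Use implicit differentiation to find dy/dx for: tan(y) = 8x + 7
Take d/dx of both sides. Since y is implicitly a function of x, the chain rule attaches a y' = dy/dx factor whenever we differentiate through y.

Set F(x, y) = (left side) − (right side), so the curve is F = 0. Differentiating each term of F:
  d/dx[-8x] = -8
  d/dx[tan(y)] = y'(tan(y)^2 + 1)
  d/dx[-7] = 0

Collecting, the y'-free part is the partial derivative in x and the y' coefficient is the partial derivative in y:
  ∂F/∂x = -8
  ∂F/∂y = tan(y)^2 + 1

so d/dx[F(x, y(x))] = ∂F/∂x + (∂F/∂y)·y' = 0. Rearranging,
  dy/dx = -(∂F/∂x)/(∂F/∂y) = -(-8)/(tan(y)^2 + 1) = 8cos(y)^2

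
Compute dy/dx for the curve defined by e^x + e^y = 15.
Differentiate the relation implicitly: treat y = y(x) and apply the chain rule, so every y-derivative picks up a y' = dy/dx factor.

With everything moved to the left-hand side, differentiate term by term:
  d/dx[e^(x)] = e^(x)
  d/dx[e^(y)] = y'·e^(y)
  d/dx[-15] = 0

Separating the contributions that come from x directly and those that come through y:
  without y':      e^(x)
  multiplying y':  e^(y)

so (e^(x)) + (e^(y))·y' = 0, and therefore
  dy/dx = -(e^(x))/(e^(y)) = -e^(x - y)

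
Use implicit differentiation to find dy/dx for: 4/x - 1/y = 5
Differentiate both sides with respect to x, treating y as y(x). By the chain rule, any term containing y contributes a factor of y' = dy/dx when we differentiate it.

Move every term to one side and write the relation as F(x, y) = 0. Term by term,
  d/dx[-1/y] = y'/y^2
  d/dx[4/x] = -4/x^2
  d/dx[-5] = 0

The pieces without y' make up ∂F/∂x and the coefficient of y' is ∂F/∂y:
  ∂F/∂x = -4/x^2,
  ∂F/∂y = y^(-2).

Since d/dx[F] = ∂F/∂x + (∂F/∂y)·y' = 0, solve for y':
  (∂F/∂y)·y' = -∂F/∂x
  dy/dx = -(∂F/∂x)/(∂F/∂y) = -(-4/x^2)/(y^(-2)) = 4y^2/x^2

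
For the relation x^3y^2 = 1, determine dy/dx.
Differentiate both sides with respect to x, treating y as y(x). By the chain rule, any term containing y contributes a factor of y' = dy/dx when we differentiate it.

Move every term to one side and write the relation as F(x, y) = 0. Term by term,
  d/dx[x^3y^2] = 2x^3y·y' + 3x^2y^2
  d/dx[-1] = 0

The pieces without y' make up ∂F/∂x and the coefficient of y' is ∂F/∂y:
  ∂F/∂x = 3x^2y^2,
  ∂F/∂y = 2x^3y.

Since d/dx[F] = ∂F/∂x + (∂F/∂y)·y' = 0, solve for y':
  (∂F/∂y)·y' = -∂F/∂x
  dy/dx = -(∂F/∂x)/(∂F/∂y) = -(3x^2y^2)/(2x^3y) = -3y/(2x)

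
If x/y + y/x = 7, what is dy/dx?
Differentiate the relation implicitly: treat y = y(x) and apply the chain rule, so every y-derivative picks up a y' = dy/dx factor.

With everything moved to the left-hand side, differentiate term by term:
  d/dx[x/y] = -x·y'/y^2 + 1/y
  d/dx[y/x] = y'/x - y/x^2
  d/dx[-7] = 0

Separating the contributions that come from x directly and those that come through y:
  without y':      1/y - y/x^2
  multiplying y':  -x/y^2 + 1/x

so (1/y - y/x^2) + (-x/y^2 + 1/x)·y' = 0, and therefore
  dy/dx = -(1/y - y/x^2)/(-x/y^2 + 1/x)
        = -((x - y)(x + y)/(x^2y))/(-(x - y)(x + y)/(xy^2)) = y/x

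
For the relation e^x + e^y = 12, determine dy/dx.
Take d/dx of both sides. Since y is implicitly a function of x, the chain rule attaches a y' = dy/dx factor whenever we differentiate through y.

Set F(x, y) = (left side) − (right side), so the curve is F = 0. Differentiating each term of F:
  d/dx[e^(x)] = e^(x)
  d/dx[e^(y)] = y'·e^(y)
  d/dx[-12] = 0

Collecting, the y'-free part is the partial derivative in x and the y' coefficient is the partial derivative in y:
  ∂F/∂x = e^(x)
  ∂F/∂y = e^(y)

so d/dx[F(x, y(x))] = ∂F/∂x + (∂F/∂y)·y' = 0. Rearranging,
  dy/dx = -(∂F/∂x)/(∂F/∂y) = -(e^(x))/(e^(y)) = -e^(x - y)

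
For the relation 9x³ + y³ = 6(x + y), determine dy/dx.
Differentiate both sides with respect to x, treating y as y(x). By the chain rule, any term containing y contributes a factor of y' = dy/dx when we differentiate it.

Move every term to one side and write the relation as F(x, y) = 0. Term by term,
  d/dx[9x^3] = 27x^2
  d/dx[-6x] = -6
  d/dx[y^3] = 3y^2·y'
  d/dx[-6y] = -6·y'

The pieces without y' make up ∂F/∂x and the coefficient of y' is ∂F/∂y:
  ∂F/∂x = 27x^2 - 6,
  ∂F/∂y = 3y^2 - 6.

Since d/dx[F] = ∂F/∂x + (∂F/∂y)·y' = 0, solve for y':
  (∂F/∂y)·y' = -∂F/∂x
  dy/dx = -(∂F/∂x)/(∂F/∂y) = -(27x^2 - 6)/(3y^2 - 6) = (2 - 9x^2)/(y^2 - 2)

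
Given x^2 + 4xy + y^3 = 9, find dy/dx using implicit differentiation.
Differentiate both sides with respect to x, treating y as y(x). By the chain rule, any term containing y contributes a factor of y' = dy/dx when we differentiate it.

Move every term to one side and write the relation as F(x, y) = 0. Term by term,
  d/dx[x^2] = 2x
  d/dx[4xy] = 4x·y' + 4y
  d/dx[y^3] = 3y^2·y'
  d/dx[-9] = 0

The pieces without y' make up ∂F/∂x and the coefficient of y' is ∂F/∂y:
  ∂F/∂x = 2x + 4y,
  ∂F/∂y = 4x + 3y^2.

Since d/dx[F] = ∂F/∂x + (∂F/∂y)·y' = 0, solve for y':
  (∂F/∂y)·y' = -∂F/∂x
  dy/dx = -(∂F/∂x)/(∂F/∂y) = -(2x + 4y)/(4x + 3y^2) = 2(-x - 2y)/(4x + 3y^2)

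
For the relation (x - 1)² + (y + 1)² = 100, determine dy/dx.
Differentiate both sides with respect to x, treating y as y(x). By the chain rule, any term containing y contributes a factor of y' = dy/dx when we differentiate it.

Move every term to one side and write the relation as F(x, y) = 0. Term by term,
  d/dx[(x - 1)^2] = 2x - 2
  d/dx[(y + 1)^2] = 2·y'(y + 1)
  d/dx[-100] = 0

The pieces without y' make up ∂F/∂x and the coefficient of y' is ∂F/∂y:
  ∂F/∂x = 2x - 2,
  ∂F/∂y = 2y + 2.

Since d/dx[F] = ∂F/∂x + (∂F/∂y)·y' = 0, solve for y':
  (∂F/∂y)·y' = -∂F/∂x
  dy/dx = -(∂F/∂x)/(∂F/∂y) = -(2x - 2)/(2y + 2) = (1 - x)/(y + 1)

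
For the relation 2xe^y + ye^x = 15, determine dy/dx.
Apply d/dx to both sides, remembering that y depends on x. Each occurrence of y therefore brings in a y' = dy/dx via the chain rule.

With F(x, y) equal to the left-hand side minus the right, differentiate F term by term:
  d/dx[2x·e^(y)] = 2x·y'·e^(y) + 2e^(y)
  d/dx[y·e^(x)] = y·e^(x) + y'·e^(x)
  d/dx[-15] = 0
Adding these up, d/dx[F] = 0 becomes
  (y·e^(x) + 2e^(y)) + (2x·e^(y) + e^(x))·y' = 0,
so isolating y',
  dy/dx = -(y·e^(x) + 2e^(y))/(2x·e^(y) + e^(x)) = (-y·e^(x) - 2e^(y))/(2x·e^(y) + e^(x))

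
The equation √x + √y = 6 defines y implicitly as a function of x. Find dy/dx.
Differentiate the relation implicitly: treat y = y(x) and apply the chain rule, so every y-derivative picks up a y' = dy/dx factor.

With everything moved to the left-hand side, differentiate term by term:
  d/dx[√(x)] = 1/(2√(x))
  d/dx[√(y)] = y'/(2√(y))
  d/dx[-6] = 0

Separating the contributions that come from x directly and those that come through y:
  without y':      1/(2√(x))
  multiplying y':  1/(2√(y))

so (1/(2√(x))) + (1/(2√(y)))·y' = 0, and therefore
  dy/dx = -(1/(2√(x)))/(1/(2√(y))) = -√(y)/√(x)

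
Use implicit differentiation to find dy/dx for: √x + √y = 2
Apply d/dx to both sides, remembering that y depends on x. Each occurrence of y therefore brings in a y' = dy/dx via the chain rule.

With F(x, y) equal to the left-hand side minus the right, differentiate F term by term:
  d/dx[√(x)] = 1/(2√(x))
  d/dx[√(y)] = y'/(2√(y))
  d/dx[-2] = 0
Adding these up, d/dx[F] = 0 becomes
  (1/(2√(x))) + (1/(2√(y)))·y' = 0,
so isolating y',
  dy/dx = -(1/(2√(x)))/(1/(2√(y))) = -√(y)/√(x)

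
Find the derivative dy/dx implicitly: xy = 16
Differentiate both sides with respect to x, treating y as y(x). By the chain rule, any term containing y contributes a factor of y' = dy/dx when we differentiate it.

Move every term to one side and write the relation as F(x, y) = 0. Term by term,
  d/dx[xy] = x·y' + y
  d/dx[-16] = 0

The pieces without y' make up ∂F/∂x and the coefficient of y' is ∂F/∂y:
  ∂F/∂x = y,
  ∂F/∂y = x.

Since d/dx[F] = ∂F/∂x + (∂F/∂y)·y' = 0, solve for y':
  (∂F/∂y)·y' = -∂F/∂x
  dy/dx = -(∂F/∂x)/(∂F/∂y) = -(y)/(x) = -y/x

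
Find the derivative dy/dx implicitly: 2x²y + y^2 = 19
Differentiate both sides with respect to x, treating y as y(x). By the chain rule, any term containing y contributes a factor of y' = dy/dx when we differentiate it.

Move every term to one side and write the relation as F(x, y) = 0. Term by term,
  d/dx[2x^2y] = 2x^2·y' + 4xy
  d/dx[y^2] = 2y·y'
  d/dx[-19] = 0

The pieces without y' make up ∂F/∂x and the coefficient of y' is ∂F/∂y:
  ∂F/∂x = 4xy,
  ∂F/∂y = 2x^2 + 2y.

Since d/dx[F] = ∂F/∂x + (∂F/∂y)·y' = 0, solve for y':
  (∂F/∂y)·y' = -∂F/∂x
  dy/dx = -(∂F/∂x)/(∂F/∂y) = -(4xy)/(2x^2 + 2y) = -2xy/(x^2 + y)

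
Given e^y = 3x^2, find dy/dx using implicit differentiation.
Take d/dx of both sides. Since y is implicitly a function of x, the chain rule attaches a y' = dy/dx factor whenever we differentiate through y.

Set F(x, y) = (left side) − (right side), so the curve is F = 0. Differentiating each term of F:
  d/dx[-3x^2] = -6x
  d/dx[e^(y)] = y'·e^(y)

Collecting, the y'-free part is the partial derivative in x and the y' coefficient is the partial derivative in y:
  ∂F/∂x = -6x
  ∂F/∂y = e^(y)

so d/dx[F(x, y(x))] = ∂F/∂x + (∂F/∂y)·y' = 0. Rearranging,
  dy/dx = -(∂F/∂x)/(∂F/∂y) = -(-6x)/(e^(y)) = 6x·e^(-y)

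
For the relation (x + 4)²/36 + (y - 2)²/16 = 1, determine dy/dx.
Differentiate the relation implicitly: treat y = y(x) and apply the chain rule, so every y-derivative picks up a y' = dy/dx factor.

With everything moved to the left-hand side, differentiate term by term:
  d/dx[(x + 4)^2/36] = x/18 + 2/9
  d/dx[(y - 2)^2/16] = y'(y - 2)/8
  d/dx[-1] = 0

Separating the contributions that come from x directly and those that come through y:
  without y':      x/18 + 2/9
  multiplying y':  y/8 - 1/4

so (x/18 + 2/9) + (y/8 - 1/4)·y' = 0, and therefore
  dy/dx = -(x/18 + 2/9)/(y/8 - 1/4)
        = -((x + 4)/18)/((y - 2)/8) = 4(-x - 4)/(9(y - 2))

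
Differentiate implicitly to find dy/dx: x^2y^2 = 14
Differentiate both sides with respect to x, treating y as y(x). By the chain rule, any term containing y contributes a factor of y' = dy/dx when we differentiate it.

Move every term to one side and write the relation as F(x, y) = 0. Term by term,
  d/dx[x^2y^2] = 2x^2y·y' + 2xy^2
  d/dx[-14] = 0

The pieces without y' make up ∂F/∂x and the coefficient of y' is ∂F/∂y:
  ∂F/∂x = 2xy^2,
  ∂F/∂y = 2x^2y.

Since d/dx[F] = ∂F/∂x + (∂F/∂y)·y' = 0, solve for y':
  (∂F/∂y)·y' = -∂F/∂x
  dy/dx = -(∂F/∂x)/(∂F/∂y) = -(2xy^2)/(2x^2y) = -y/x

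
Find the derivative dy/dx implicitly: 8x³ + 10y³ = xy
Take d/dx of both sides. Since y is implicitly a function of x, the chain rule attaches a y' = dy/dx factor whenever we differentiate through y.

Set F(x, y) = (left side) − (right side), so the curve is F = 0. Differentiating each term of F:
  d/dx[8x^3] = 24x^2
  d/dx[-xy] = -x·y' - y
  d/dx[10y^3] = 30y^2·y'

Collecting, the y'-free part is the partial derivative in x and the y' coefficient is the partial derivative in y:
  ∂F/∂x = 24x^2 - y
  ∂F/∂y = -x + 30y^2

so d/dx[F(x, y(x))] = ∂F/∂x + (∂F/∂y)·y' = 0. Rearranging,
  dy/dx = -(∂F/∂x)/(∂F/∂y) = -(24x^2 - y)/(-x + 30y^2) = (24x^2 - y)/(x - 30y^2)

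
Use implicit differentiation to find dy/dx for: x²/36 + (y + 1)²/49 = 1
Apply d/dx to both sides, remembering that y depends on x. Each occurrence of y therefore brings in a y' = dy/dx via the chain rule.

With F(x, y) equal to the left-hand side minus the right, differentiate F term by term:
  d/dx[x^2/36] = x/18
  d/dx[(y + 1)^2/49] = 2·y'(y + 1)/49
  d/dx[-1] = 0
Adding these up, d/dx[F] = 0 becomes
  (x/18) + (2y/49 + 2/49)·y' = 0,
so isolating y',
  dy/dx = -(x/18)/(2y/49 + 2/49)
        = -(x/18)/(2(y + 1)/49) = -49x/(36y + 36)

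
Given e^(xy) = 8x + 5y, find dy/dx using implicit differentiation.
Apply d/dx to both sides, remembering that y depends on x. Each occurrence of y therefore brings in a y' = dy/dx via the chain rule.

With F(x, y) equal to the left-hand side minus the right, differentiate F term by term:
  d/dx[-8x] = -8
  d/dx[-5y] = -5·y'
  d/dx[e^(xy)] = (x·y' + y)·e^(xy)
Adding these up, d/dx[F] = 0 becomes
  (y·e^(xy) - 8) + (x·e^(xy) - 5)·y' = 0,
so isolating y',
  dy/dx = -(y·e^(xy) - 8)/(x·e^(xy) - 5) = (-y·e^(xy) + 8)/(x·e^(xy) - 5)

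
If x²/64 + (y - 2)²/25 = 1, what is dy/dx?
Differentiate both sides with respect to x, treating y as y(x). By the chain rule, any term containing y contributes a factor of y' = dy/dx when we differentiate it.

Move every term to one side and write the relation as F(x, y) = 0. Term by term,
  d/dx[x^2/64] = x/32
  d/dx[(y - 2)^2/25] = 2·y'(y - 2)/25
  d/dx[-1] = 0

The pieces without y' make up ∂F/∂x and the coefficient of y' is ∂F/∂y:
  ∂F/∂x = x/32,
  ∂F/∂y = 2y/25 - 4/25.

Since d/dx[F] = ∂F/∂x + (∂F/∂y)·y' = 0, solve for y':
  (∂F/∂y)·y' = -∂F/∂x
  dy/dx = -(∂F/∂x)/(∂F/∂y) = -(x/32)/(2y/25 - 4/25)
        = -(x/32)/(2(y - 2)/25) = -25x/(64y - 128)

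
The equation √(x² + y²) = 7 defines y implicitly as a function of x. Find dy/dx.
Differentiate both sides with respect to x, treating y as y(x). By the chain rule, any term containing y contributes a factor of y' = dy/dx when we differentiate it.

Move every term to one side and write the relation as F(x, y) = 0. Term by term,
  d/dx[√(x^2 + y^2)] = (x + y·y')/√(x^2 + y^2)
  d/dx[-7] = 0

The pieces without y' make up ∂F/∂x and the coefficient of y' is ∂F/∂y:
  ∂F/∂x = x/√(x^2 + y^2),
  ∂F/∂y = y/√(x^2 + y^2).

Since d/dx[F] = ∂F/∂x + (∂F/∂y)·y' = 0, solve for y':
  (∂F/∂y)·y' = -∂F/∂x
  dy/dx = -(∂F/∂x)/(∂F/∂y) = -(x/√(x^2 + y^2))/(y/√(x^2 + y^2)) = -x/y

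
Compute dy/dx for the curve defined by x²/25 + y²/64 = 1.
Differentiate both sides with respect to x, treating y as y(x). By the chain rule, any term containing y contributes a factor of y' = dy/dx when we differentiate it.

Move every term to one side and write the relation as F(x, y) = 0. Term by term,
  d/dx[x^2/25] = 2x/25
  d/dx[y^2/64] = y·y'/32
  d/dx[-1] = 0

The pieces without y' make up ∂F/∂x and the coefficient of y' is ∂F/∂y:
  ∂F/∂x = 2x/25,
  ∂F/∂y = y/32.

Since d/dx[F] = ∂F/∂x + (∂F/∂y)·y' = 0, solve for y':
  (∂F/∂y)·y' = -∂F/∂x
  dy/dx = -(∂F/∂x)/(∂F/∂y) = -(2x/25)/(y/32) = -64x/(25y)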